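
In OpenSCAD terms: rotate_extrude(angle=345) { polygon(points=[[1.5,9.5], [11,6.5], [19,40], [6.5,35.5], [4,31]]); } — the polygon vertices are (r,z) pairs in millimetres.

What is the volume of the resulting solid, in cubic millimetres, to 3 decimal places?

Volume = 19527.731 mm³

Profile (r,z), 5 vertices: (1.5,9.5) (11,6.5) (19,40) (6.5,35.5) (4,31)
edge 0: (1.5,9.5)→(11,6.5)  cross = 1.5·6.5 − 11·9.5 = -94.7500; (r_i+r_j)·cross = 12.5·-94.7500 = -1184.3750
edge 1: (11,6.5)→(19,40)  cross = 11·40 − 19·6.5 = 316.5000; (r_i+r_j)·cross = 30·316.5000 = 9495.0000
edge 2: (19,40)→(6.5,35.5)  cross = 19·35.5 − 6.5·40 = 414.5000; (r_i+r_j)·cross = 25.5·414.5000 = 10569.7500
edge 3: (6.5,35.5)→(4,31)  cross = 6.5·31 − 4·35.5 = 59.5000; (r_i+r_j)·cross = 10.5·59.5000 = 624.7500
edge 4: (4,31)→(1.5,9.5)  cross = 4·9.5 − 1.5·31 = -8.5000; (r_i+r_j)·cross = 5.5·-8.5000 = -46.7500
Σcross = 687.2500 → A = |Σcross|/2 = 343.6250 mm²
Σ(r_i+r_j)·cross = 19458.3750 → first moment M = |Σ|/6 = 3243.0625
R_c = M/A = 3243.0625/343.6250 = 9.4378 mm
θ = 345° = 6.021386 rad
V = θ·R_c·A = 6.021386·9.4378·343.6250 = 19527.731 mm³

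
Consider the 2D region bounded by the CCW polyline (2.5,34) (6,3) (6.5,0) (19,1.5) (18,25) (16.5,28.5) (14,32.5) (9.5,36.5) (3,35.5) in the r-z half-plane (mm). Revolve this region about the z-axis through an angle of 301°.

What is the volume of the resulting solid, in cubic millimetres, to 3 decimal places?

Profile (r,z), 9 vertices: (2.5,34) (6,3) (6.5,0) (19,1.5) (18,25) (16.5,28.5) (14,32.5) (9.5,36.5) (3,35.5)
edge 0: (2.5,34)→(6,3)  cross = 2.5·3 − 6·34 = -196.5000; (r_i+r_j)·cross = 8.5·-196.5000 = -1670.2500
edge 1: (6,3)→(6.5,0)  cross = 6·0 − 6.5·3 = -19.5000; (r_i+r_j)·cross = 12.5·-19.5000 = -243.7500
edge 2: (6.5,0)→(19,1.5)  cross = 6.5·1.5 − 19·0 = 9.7500; (r_i+r_j)·cross = 25.5·9.7500 = 248.6250
edge 3: (19,1.5)→(18,25)  cross = 19·25 − 18·1.5 = 448.0000; (r_i+r_j)·cross = 37·448.0000 = 16576.0000
edge 4: (18,25)→(16.5,28.5)  cross = 18·28.5 − 16.5·25 = 100.5000; (r_i+r_j)·cross = 34.5·100.5000 = 3467.2500
edge 5: (16.5,28.5)→(14,32.5)  cross = 16.5·32.5 − 14·28.5 = 137.2500; (r_i+r_j)·cross = 30.5·137.2500 = 4186.1250
edge 6: (14,32.5)→(9.5,36.5)  cross = 14·36.5 − 9.5·32.5 = 202.2500; (r_i+r_j)·cross = 23.5·202.2500 = 4752.8750
edge 7: (9.5,36.5)→(3,35.5)  cross = 9.5·35.5 − 3·36.5 = 227.7500; (r_i+r_j)·cross = 12.5·227.7500 = 2846.8750
edge 8: (3,35.5)→(2.5,34)  cross = 3·34 − 2.5·35.5 = 13.2500; (r_i+r_j)·cross = 5.5·13.2500 = 72.8750
Σcross = 922.7500 → A = |Σcross|/2 = 461.3750 mm²
Σ(r_i+r_j)·cross = 30236.6250 → first moment M = |Σ|/6 = 5039.4375
R_c = M/A = 5039.4375/461.3750 = 10.9226 mm
θ = 301° = 5.253441 rad
V = θ·R_c·A = 5.253441·10.9226·461.3750 = 26474.388 mm³

Volume = 26474.388 mm³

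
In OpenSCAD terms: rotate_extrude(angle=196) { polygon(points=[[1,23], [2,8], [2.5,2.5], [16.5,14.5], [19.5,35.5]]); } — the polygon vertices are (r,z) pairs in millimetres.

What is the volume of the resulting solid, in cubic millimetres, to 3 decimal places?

Profile (r,z), 5 vertices: (1,23) (2,8) (2.5,2.5) (16.5,14.5) (19.5,35.5)
edge 0: (1,23)→(2,8)  cross = 1·8 − 2·23 = -38.0000; (r_i+r_j)·cross = 3·-38.0000 = -114.0000
edge 1: (2,8)→(2.5,2.5)  cross = 2·2.5 − 2.5·8 = -15.0000; (r_i+r_j)·cross = 4.5·-15.0000 = -67.5000
edge 2: (2.5,2.5)→(16.5,14.5)  cross = 2.5·14.5 − 16.5·2.5 = -5.0000; (r_i+r_j)·cross = 19·-5.0000 = -95.0000
edge 3: (16.5,14.5)→(19.5,35.5)  cross = 16.5·35.5 − 19.5·14.5 = 303.0000; (r_i+r_j)·cross = 36·303.0000 = 10908.0000
edge 4: (19.5,35.5)→(1,23)  cross = 19.5·23 − 1·35.5 = 413.0000; (r_i+r_j)·cross = 20.5·413.0000 = 8466.5000
Σcross = 658.0000 → A = |Σcross|/2 = 329.0000 mm²
Σ(r_i+r_j)·cross = 19098.0000 → first moment M = |Σ|/6 = 3183.0000
R_c = M/A = 3183.0000/329.0000 = 9.6748 mm
θ = 196° = 3.420845 rad
V = θ·R_c·A = 3.420845·9.6748·329.0000 = 10888.551 mm³

Volume = 10888.551 mm³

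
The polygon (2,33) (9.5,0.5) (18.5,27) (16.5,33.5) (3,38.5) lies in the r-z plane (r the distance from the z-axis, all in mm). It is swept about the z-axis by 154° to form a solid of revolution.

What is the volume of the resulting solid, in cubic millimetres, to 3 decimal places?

Volume = 8943.958 mm³

Profile (r,z), 5 vertices: (2,33) (9.5,0.5) (18.5,27) (16.5,33.5) (3,38.5)
edge 0: (2,33)→(9.5,0.5)  cross = 2·0.5 − 9.5·33 = -312.5000; (r_i+r_j)·cross = 11.5·-312.5000 = -3593.7500
edge 1: (9.5,0.5)→(18.5,27)  cross = 9.5·27 − 18.5·0.5 = 247.2500; (r_i+r_j)·cross = 28·247.2500 = 6923.0000
edge 2: (18.5,27)→(16.5,33.5)  cross = 18.5·33.5 − 16.5·27 = 174.2500; (r_i+r_j)·cross = 35·174.2500 = 6098.7500
edge 3: (16.5,33.5)→(3,38.5)  cross = 16.5·38.5 − 3·33.5 = 534.7500; (r_i+r_j)·cross = 19.5·534.7500 = 10427.6250
edge 4: (3,38.5)→(2,33)  cross = 3·33 − 2·38.5 = 22.0000; (r_i+r_j)·cross = 5·22.0000 = 110.0000
Σcross = 665.7500 → A = |Σcross|/2 = 332.8750 mm²
Σ(r_i+r_j)·cross = 19965.6250 → first moment M = |Σ|/6 = 3327.6042
R_c = M/A = 3327.6042/332.8750 = 9.9966 mm
θ = 154° = 2.687807 rad
V = θ·R_c·A = 2.687807·9.9966·332.8750 = 8943.958 mm³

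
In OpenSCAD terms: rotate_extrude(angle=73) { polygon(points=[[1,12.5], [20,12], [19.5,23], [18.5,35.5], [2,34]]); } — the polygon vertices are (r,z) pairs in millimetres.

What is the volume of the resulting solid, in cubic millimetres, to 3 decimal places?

Volume = 5410.106 mm³

Profile (r,z), 5 vertices: (1,12.5) (20,12) (19.5,23) (18.5,35.5) (2,34)
edge 0: (1,12.5)→(20,12)  cross = 1·12 − 20·12.5 = -238.0000; (r_i+r_j)·cross = 21·-238.0000 = -4998.0000
edge 1: (20,12)→(19.5,23)  cross = 20·23 − 19.5·12 = 226.0000; (r_i+r_j)·cross = 39.5·226.0000 = 8927.0000
edge 2: (19.5,23)→(18.5,35.5)  cross = 19.5·35.5 − 18.5·23 = 266.7500; (r_i+r_j)·cross = 38·266.7500 = 10136.5000
edge 3: (18.5,35.5)→(2,34)  cross = 18.5·34 − 2·35.5 = 558.0000; (r_i+r_j)·cross = 20.5·558.0000 = 11439.0000
edge 4: (2,34)→(1,12.5)  cross = 2·12.5 − 1·34 = -9.0000; (r_i+r_j)·cross = 3·-9.0000 = -27.0000
Σcross = 803.7500 → A = |Σcross|/2 = 401.8750 mm²
Σ(r_i+r_j)·cross = 25477.5000 → first moment M = |Σ|/6 = 4246.2500
R_c = M/A = 4246.2500/401.8750 = 10.5661 mm
θ = 73° = 1.274090 rad
V = θ·R_c·A = 1.274090·10.5661·401.8750 = 5410.106 mm³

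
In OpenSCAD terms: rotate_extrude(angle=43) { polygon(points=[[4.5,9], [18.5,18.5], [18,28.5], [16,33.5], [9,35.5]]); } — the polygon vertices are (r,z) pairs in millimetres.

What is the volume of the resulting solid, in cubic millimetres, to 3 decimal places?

Volume = 1972.886 mm³

Profile (r,z), 5 vertices: (4.5,9) (18.5,18.5) (18,28.5) (16,33.5) (9,35.5)
edge 0: (4.5,9)→(18.5,18.5)  cross = 4.5·18.5 − 18.5·9 = -83.2500; (r_i+r_j)·cross = 23·-83.2500 = -1914.7500
edge 1: (18.5,18.5)→(18,28.5)  cross = 18.5·28.5 − 18·18.5 = 194.2500; (r_i+r_j)·cross = 36.5·194.2500 = 7090.1250
edge 2: (18,28.5)→(16,33.5)  cross = 18·33.5 − 16·28.5 = 147.0000; (r_i+r_j)·cross = 34·147.0000 = 4998.0000
edge 3: (16,33.5)→(9,35.5)  cross = 16·35.5 − 9·33.5 = 266.5000; (r_i+r_j)·cross = 25·266.5000 = 6662.5000
edge 4: (9,35.5)→(4.5,9)  cross = 9·9 − 4.5·35.5 = -78.7500; (r_i+r_j)·cross = 13.5·-78.7500 = -1063.1250
Σcross = 445.7500 → A = |Σcross|/2 = 222.8750 mm²
Σ(r_i+r_j)·cross = 15772.7500 → first moment M = |Σ|/6 = 2628.7917
R_c = M/A = 2628.7917/222.8750 = 11.7949 mm
θ = 43° = 0.750492 rad
V = θ·R_c·A = 0.750492·11.7949·222.8750 = 1972.886 mm³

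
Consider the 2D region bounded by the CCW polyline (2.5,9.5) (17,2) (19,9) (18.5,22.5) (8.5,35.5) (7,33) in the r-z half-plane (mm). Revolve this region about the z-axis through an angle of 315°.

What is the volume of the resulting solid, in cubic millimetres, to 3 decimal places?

Volume = 21797.123 mm³

Profile (r,z), 6 vertices: (2.5,9.5) (17,2) (19,9) (18.5,22.5) (8.5,35.5) (7,33)
edge 0: (2.5,9.5)→(17,2)  cross = 2.5·2 − 17·9.5 = -156.5000; (r_i+r_j)·cross = 19.5·-156.5000 = -3051.7500
edge 1: (17,2)→(19,9)  cross = 17·9 − 19·2 = 115.0000; (r_i+r_j)·cross = 36·115.0000 = 4140.0000
edge 2: (19,9)→(18.5,22.5)  cross = 19·22.5 − 18.5·9 = 261.0000; (r_i+r_j)·cross = 37.5·261.0000 = 9787.5000
edge 3: (18.5,22.5)→(8.5,35.5)  cross = 18.5·35.5 − 8.5·22.5 = 465.5000; (r_i+r_j)·cross = 27·465.5000 = 12568.5000
edge 4: (8.5,35.5)→(7,33)  cross = 8.5·33 − 7·35.5 = 32.0000; (r_i+r_j)·cross = 15.5·32.0000 = 496.0000
edge 5: (7,33)→(2.5,9.5)  cross = 7·9.5 − 2.5·33 = -16.0000; (r_i+r_j)·cross = 9.5·-16.0000 = -152.0000
Σcross = 701.0000 → A = |Σcross|/2 = 350.5000 mm²
Σ(r_i+r_j)·cross = 23788.2500 → first moment M = |Σ|/6 = 3964.7083
R_c = M/A = 3964.7083/350.5000 = 11.3116 mm
θ = 315° = 5.497787 rad
V = θ·R_c·A = 5.497787·11.3116·350.5000 = 21797.123 mm³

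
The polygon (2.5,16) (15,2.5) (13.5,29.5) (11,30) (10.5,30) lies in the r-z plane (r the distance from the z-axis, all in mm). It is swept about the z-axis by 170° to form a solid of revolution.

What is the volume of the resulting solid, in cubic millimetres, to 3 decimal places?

Profile (r,z), 5 vertices: (2.5,16) (15,2.5) (13.5,29.5) (11,30) (10.5,30)
edge 0: (2.5,16)→(15,2.5)  cross = 2.5·2.5 − 15·16 = -233.7500; (r_i+r_j)·cross = 17.5·-233.7500 = -4090.6250
edge 1: (15,2.5)→(13.5,29.5)  cross = 15·29.5 − 13.5·2.5 = 408.7500; (r_i+r_j)·cross = 28.5·408.7500 = 11649.3750
edge 2: (13.5,29.5)→(11,30)  cross = 13.5·30 − 11·29.5 = 80.5000; (r_i+r_j)·cross = 24.5·80.5000 = 1972.2500
edge 3: (11,30)→(10.5,30)  cross = 11·30 − 10.5·30 = 15.0000; (r_i+r_j)·cross = 21.5·15.0000 = 322.5000
edge 4: (10.5,30)→(2.5,16)  cross = 10.5·16 − 2.5·30 = 93.0000; (r_i+r_j)·cross = 13·93.0000 = 1209.0000
Σcross = 363.5000 → A = |Σcross|/2 = 181.7500 mm²
Σ(r_i+r_j)·cross = 11062.5000 → first moment M = |Σ|/6 = 1843.7500
R_c = M/A = 1843.7500/181.7500 = 10.1444 mm
θ = 170° = 2.967060 rad
V = θ·R_c·A = 2.967060·10.1444·181.7500 = 5470.516 mm³

Volume = 5470.516 mm³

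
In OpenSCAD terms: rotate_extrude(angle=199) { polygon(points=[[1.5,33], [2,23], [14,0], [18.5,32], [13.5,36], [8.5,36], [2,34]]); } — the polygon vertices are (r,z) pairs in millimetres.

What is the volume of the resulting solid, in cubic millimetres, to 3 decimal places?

Volume = 13358.381 mm³

Profile (r,z), 7 vertices: (1.5,33) (2,23) (14,0) (18.5,32) (13.5,36) (8.5,36) (2,34)
edge 0: (1.5,33)→(2,23)  cross = 1.5·23 − 2·33 = -31.5000; (r_i+r_j)·cross = 3.5·-31.5000 = -110.2500
edge 1: (2,23)→(14,0)  cross = 2·0 − 14·23 = -322.0000; (r_i+r_j)·cross = 16·-322.0000 = -5152.0000
edge 2: (14,0)→(18.5,32)  cross = 14·32 − 18.5·0 = 448.0000; (r_i+r_j)·cross = 32.5·448.0000 = 14560.0000
edge 3: (18.5,32)→(13.5,36)  cross = 18.5·36 − 13.5·32 = 234.0000; (r_i+r_j)·cross = 32·234.0000 = 7488.0000
edge 4: (13.5,36)→(8.5,36)  cross = 13.5·36 − 8.5·36 = 180.0000; (r_i+r_j)·cross = 22·180.0000 = 3960.0000
edge 5: (8.5,36)→(2,34)  cross = 8.5·34 − 2·36 = 217.0000; (r_i+r_j)·cross = 10.5·217.0000 = 2278.5000
edge 6: (2,34)→(1.5,33)  cross = 2·33 − 1.5·34 = 15.0000; (r_i+r_j)·cross = 3.5·15.0000 = 52.5000
Σcross = 740.5000 → A = |Σcross|/2 = 370.2500 mm²
Σ(r_i+r_j)·cross = 23076.7500 → first moment M = |Σ|/6 = 3846.1250
R_c = M/A = 3846.1250/370.2500 = 10.3879 mm
θ = 199° = 3.473205 rad
V = θ·R_c·A = 3.473205·10.3879·370.2500 = 13358.381 mm³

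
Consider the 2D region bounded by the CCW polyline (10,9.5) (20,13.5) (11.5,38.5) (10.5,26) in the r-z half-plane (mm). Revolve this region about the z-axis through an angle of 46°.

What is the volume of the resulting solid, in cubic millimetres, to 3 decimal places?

Volume = 1620.957 mm³

Profile (r,z), 4 vertices: (10,9.5) (20,13.5) (11.5,38.5) (10.5,26)
edge 0: (10,9.5)→(20,13.5)  cross = 10·13.5 − 20·9.5 = -55.0000; (r_i+r_j)·cross = 30·-55.0000 = -1650.0000
edge 1: (20,13.5)→(11.5,38.5)  cross = 20·38.5 − 11.5·13.5 = 614.7500; (r_i+r_j)·cross = 31.5·614.7500 = 19364.6250
edge 2: (11.5,38.5)→(10.5,26)  cross = 11.5·26 − 10.5·38.5 = -105.2500; (r_i+r_j)·cross = 22·-105.2500 = -2315.5000
edge 3: (10.5,26)→(10,9.5)  cross = 10.5·9.5 − 10·26 = -160.2500; (r_i+r_j)·cross = 20.5·-160.2500 = -3285.1250
Σcross = 294.2500 → A = |Σcross|/2 = 147.1250 mm²
Σ(r_i+r_j)·cross = 12114.0000 → first moment M = |Σ|/6 = 2019.0000
R_c = M/A = 2019.0000/147.1250 = 13.7230 mm
θ = 46° = 0.802851 rad
V = θ·R_c·A = 0.802851·13.7230·147.1250 = 1620.957 mm³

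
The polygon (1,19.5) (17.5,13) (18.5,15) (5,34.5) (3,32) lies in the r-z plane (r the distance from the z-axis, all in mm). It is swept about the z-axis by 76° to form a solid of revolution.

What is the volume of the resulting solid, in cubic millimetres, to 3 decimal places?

Profile (r,z), 5 vertices: (1,19.5) (17.5,13) (18.5,15) (5,34.5) (3,32)
edge 0: (1,19.5)→(17.5,13)  cross = 1·13 − 17.5·19.5 = -328.2500; (r_i+r_j)·cross = 18.5·-328.2500 = -6072.6250
edge 1: (17.5,13)→(18.5,15)  cross = 17.5·15 − 18.5·13 = 22.0000; (r_i+r_j)·cross = 36·22.0000 = 792.0000
edge 2: (18.5,15)→(5,34.5)  cross = 18.5·34.5 − 5·15 = 563.2500; (r_i+r_j)·cross = 23.5·563.2500 = 13236.3750
edge 3: (5,34.5)→(3,32)  cross = 5·32 − 3·34.5 = 56.5000; (r_i+r_j)·cross = 8·56.5000 = 452.0000
edge 4: (3,32)→(1,19.5)  cross = 3·19.5 − 1·32 = 26.5000; (r_i+r_j)·cross = 4·26.5000 = 106.0000
Σcross = 340.0000 → A = |Σcross|/2 = 170.0000 mm²
Σ(r_i+r_j)·cross = 8513.7500 → first moment M = |Σ|/6 = 1418.9583
R_c = M/A = 1418.9583/170.0000 = 8.3468 mm
θ = 76° = 1.326450 rad
V = θ·R_c·A = 1.326450·8.3468·170.0000 = 1882.178 mm³

Volume = 1882.178 mm³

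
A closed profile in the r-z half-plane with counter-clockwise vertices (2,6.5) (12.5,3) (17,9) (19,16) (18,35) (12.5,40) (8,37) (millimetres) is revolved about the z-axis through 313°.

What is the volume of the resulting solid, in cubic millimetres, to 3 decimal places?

Profile (r,z), 7 vertices: (2,6.5) (12.5,3) (17,9) (19,16) (18,35) (12.5,40) (8,37)
edge 0: (2,6.5)→(12.5,3)  cross = 2·3 − 12.5·6.5 = -75.2500; (r_i+r_j)·cross = 14.5·-75.2500 = -1091.1250
edge 1: (12.5,3)→(17,9)  cross = 12.5·9 − 17·3 = 61.5000; (r_i+r_j)·cross = 29.5·61.5000 = 1814.2500
edge 2: (17,9)→(19,16)  cross = 17·16 − 19·9 = 101.0000; (r_i+r_j)·cross = 36·101.0000 = 3636.0000
edge 3: (19,16)→(18,35)  cross = 19·35 − 18·16 = 377.0000; (r_i+r_j)·cross = 37·377.0000 = 13949.0000
edge 4: (18,35)→(12.5,40)  cross = 18·40 − 12.5·35 = 282.5000; (r_i+r_j)·cross = 30.5·282.5000 = 8616.2500
edge 5: (12.5,40)→(8,37)  cross = 12.5·37 − 8·40 = 142.5000; (r_i+r_j)·cross = 20.5·142.5000 = 2921.2500
edge 6: (8,37)→(2,6.5)  cross = 8·6.5 − 2·37 = -22.0000; (r_i+r_j)·cross = 10·-22.0000 = -220.0000
Σcross = 867.2500 → A = |Σcross|/2 = 433.6250 mm²
Σ(r_i+r_j)·cross = 29625.6250 → first moment M = |Σ|/6 = 4937.6042
R_c = M/A = 4937.6042/433.6250 = 11.3868 mm
θ = 313° = 5.462881 rad
V = θ·R_c·A = 5.462881·11.3868·433.6250 = 26973.542 mm³

Volume = 26973.542 mm³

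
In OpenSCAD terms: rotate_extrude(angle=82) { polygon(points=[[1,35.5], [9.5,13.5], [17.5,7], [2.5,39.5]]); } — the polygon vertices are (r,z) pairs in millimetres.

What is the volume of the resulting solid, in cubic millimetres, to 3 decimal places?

Volume = 1351.203 mm³

Profile (r,z), 4 vertices: (1,35.5) (9.5,13.5) (17.5,7) (2.5,39.5)
edge 0: (1,35.5)→(9.5,13.5)  cross = 1·13.5 − 9.5·35.5 = -323.7500; (r_i+r_j)·cross = 10.5·-323.7500 = -3399.3750
edge 1: (9.5,13.5)→(17.5,7)  cross = 9.5·7 − 17.5·13.5 = -169.7500; (r_i+r_j)·cross = 27·-169.7500 = -4583.2500
edge 2: (17.5,7)→(2.5,39.5)  cross = 17.5·39.5 − 2.5·7 = 673.7500; (r_i+r_j)·cross = 20·673.7500 = 13475.0000
edge 3: (2.5,39.5)→(1,35.5)  cross = 2.5·35.5 − 1·39.5 = 49.2500; (r_i+r_j)·cross = 3.5·49.2500 = 172.3750
Σcross = 229.5000 → A = |Σcross|/2 = 114.7500 mm²
Σ(r_i+r_j)·cross = 5664.7500 → first moment M = |Σ|/6 = 944.1250
R_c = M/A = 944.1250/114.7500 = 8.2277 mm
θ = 82° = 1.431170 rad
V = θ·R_c·A = 1.431170·8.2277·114.7500 = 1351.203 mm³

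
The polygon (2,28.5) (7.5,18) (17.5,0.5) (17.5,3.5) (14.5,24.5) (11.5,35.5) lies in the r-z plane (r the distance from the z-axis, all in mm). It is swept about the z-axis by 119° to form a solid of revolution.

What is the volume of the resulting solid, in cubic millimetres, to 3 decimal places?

Volume = 4841.957 mm³

Profile (r,z), 6 vertices: (2,28.5) (7.5,18) (17.5,0.5) (17.5,3.5) (14.5,24.5) (11.5,35.5)
edge 0: (2,28.5)→(7.5,18)  cross = 2·18 − 7.5·28.5 = -177.7500; (r_i+r_j)·cross = 9.5·-177.7500 = -1688.6250
edge 1: (7.5,18)→(17.5,0.5)  cross = 7.5·0.5 − 17.5·18 = -311.2500; (r_i+r_j)·cross = 25·-311.2500 = -7781.2500
edge 2: (17.5,0.5)→(17.5,3.5)  cross = 17.5·3.5 − 17.5·0.5 = 52.5000; (r_i+r_j)·cross = 35·52.5000 = 1837.5000
edge 3: (17.5,3.5)→(14.5,24.5)  cross = 17.5·24.5 − 14.5·3.5 = 378.0000; (r_i+r_j)·cross = 32·378.0000 = 12096.0000
edge 4: (14.5,24.5)→(11.5,35.5)  cross = 14.5·35.5 − 11.5·24.5 = 233.0000; (r_i+r_j)·cross = 26·233.0000 = 6058.0000
edge 5: (11.5,35.5)→(2,28.5)  cross = 11.5·28.5 − 2·35.5 = 256.7500; (r_i+r_j)·cross = 13.5·256.7500 = 3466.1250
Σcross = 431.2500 → A = |Σcross|/2 = 215.6250 mm²
Σ(r_i+r_j)·cross = 13987.7500 → first moment M = |Σ|/6 = 2331.2917
R_c = M/A = 2331.2917/215.6250 = 10.8118 mm
θ = 119° = 2.076942 rad
V = θ·R_c·A = 2.076942·10.8118·215.6250 = 4841.957 mm³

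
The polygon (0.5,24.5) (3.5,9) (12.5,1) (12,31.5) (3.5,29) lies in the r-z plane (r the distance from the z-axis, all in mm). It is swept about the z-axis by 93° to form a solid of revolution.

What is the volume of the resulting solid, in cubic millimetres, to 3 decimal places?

Profile (r,z), 5 vertices: (0.5,24.5) (3.5,9) (12.5,1) (12,31.5) (3.5,29)
edge 0: (0.5,24.5)→(3.5,9)  cross = 0.5·9 − 3.5·24.5 = -81.2500; (r_i+r_j)·cross = 4·-81.2500 = -325.0000
edge 1: (3.5,9)→(12.5,1)  cross = 3.5·1 − 12.5·9 = -109.0000; (r_i+r_j)·cross = 16·-109.0000 = -1744.0000
edge 2: (12.5,1)→(12,31.5)  cross = 12.5·31.5 − 12·1 = 381.7500; (r_i+r_j)·cross = 24.5·381.7500 = 9352.8750
edge 3: (12,31.5)→(3.5,29)  cross = 12·29 − 3.5·31.5 = 237.7500; (r_i+r_j)·cross = 15.5·237.7500 = 3685.1250
edge 4: (3.5,29)→(0.5,24.5)  cross = 3.5·24.5 − 0.5·29 = 71.2500; (r_i+r_j)·cross = 4·71.2500 = 285.0000
Σcross = 500.5000 → A = |Σcross|/2 = 250.2500 mm²
Σ(r_i+r_j)·cross = 11254.0000 → first moment M = |Σ|/6 = 1875.6667
R_c = M/A = 1875.6667/250.2500 = 7.4952 mm
θ = 93° = 1.623156 rad
V = θ·R_c·A = 1.623156·7.4952·250.2500 = 3044.500 mm³

Volume = 3044.500 mm³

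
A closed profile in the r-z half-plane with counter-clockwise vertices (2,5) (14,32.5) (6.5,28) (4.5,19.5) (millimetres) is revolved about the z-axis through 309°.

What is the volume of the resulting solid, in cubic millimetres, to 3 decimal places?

Volume = 3169.663 mm³

Profile (r,z), 4 vertices: (2,5) (14,32.5) (6.5,28) (4.5,19.5)
edge 0: (2,5)→(14,32.5)  cross = 2·32.5 − 14·5 = -5.0000; (r_i+r_j)·cross = 16·-5.0000 = -80.0000
edge 1: (14,32.5)→(6.5,28)  cross = 14·28 − 6.5·32.5 = 180.7500; (r_i+r_j)·cross = 20.5·180.7500 = 3705.3750
edge 2: (6.5,28)→(4.5,19.5)  cross = 6.5·19.5 − 4.5·28 = 0.7500; (r_i+r_j)·cross = 11·0.7500 = 8.2500
edge 3: (4.5,19.5)→(2,5)  cross = 4.5·5 − 2·19.5 = -16.5000; (r_i+r_j)·cross = 6.5·-16.5000 = -107.2500
Σcross = 160.0000 → A = |Σcross|/2 = 80.0000 mm²
Σ(r_i+r_j)·cross = 3526.3750 → first moment M = |Σ|/6 = 587.7292
R_c = M/A = 587.7292/80.0000 = 7.3466 mm
θ = 309° = 5.393067 rad
V = θ·R_c·A = 5.393067·7.3466·80.0000 = 3169.663 mm³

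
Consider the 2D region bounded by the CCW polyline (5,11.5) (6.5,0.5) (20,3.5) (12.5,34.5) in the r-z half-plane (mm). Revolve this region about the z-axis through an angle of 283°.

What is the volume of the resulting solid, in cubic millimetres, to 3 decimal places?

Profile (r,z), 4 vertices: (5,11.5) (6.5,0.5) (20,3.5) (12.5,34.5)
edge 0: (5,11.5)→(6.5,0.5)  cross = 5·0.5 − 6.5·11.5 = -72.2500; (r_i+r_j)·cross = 11.5·-72.2500 = -830.8750
edge 1: (6.5,0.5)→(20,3.5)  cross = 6.5·3.5 − 20·0.5 = 12.7500; (r_i+r_j)·cross = 26.5·12.7500 = 337.8750
edge 2: (20,3.5)→(12.5,34.5)  cross = 20·34.5 − 12.5·3.5 = 646.2500; (r_i+r_j)·cross = 32.5·646.2500 = 21003.1250
edge 3: (12.5,34.5)→(5,11.5)  cross = 12.5·11.5 − 5·34.5 = -28.7500; (r_i+r_j)·cross = 17.5·-28.7500 = -503.1250
Σcross = 558.0000 → A = |Σcross|/2 = 279.0000 mm²
Σ(r_i+r_j)·cross = 20007.0000 → first moment M = |Σ|/6 = 3334.5000
R_c = M/A = 3334.5000/279.0000 = 11.9516 mm
θ = 283° = 4.939282 rad
V = θ·R_c·A = 4.939282·11.9516·279.0000 = 16470.035 mm³

Volume = 16470.035 mm³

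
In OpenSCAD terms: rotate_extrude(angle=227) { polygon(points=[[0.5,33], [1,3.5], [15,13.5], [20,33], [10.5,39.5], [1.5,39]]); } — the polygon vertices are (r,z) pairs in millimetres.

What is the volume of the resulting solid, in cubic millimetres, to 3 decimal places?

Volume = 16503.861 mm³

Profile (r,z), 6 vertices: (0.5,33) (1,3.5) (15,13.5) (20,33) (10.5,39.5) (1.5,39)
edge 0: (0.5,33)→(1,3.5)  cross = 0.5·3.5 − 1·33 = -31.2500; (r_i+r_j)·cross = 1.5·-31.2500 = -46.8750
edge 1: (1,3.5)→(15,13.5)  cross = 1·13.5 − 15·3.5 = -39.0000; (r_i+r_j)·cross = 16·-39.0000 = -624.0000
edge 2: (15,13.5)→(20,33)  cross = 15·33 − 20·13.5 = 225.0000; (r_i+r_j)·cross = 35·225.0000 = 7875.0000
edge 3: (20,33)→(10.5,39.5)  cross = 20·39.5 − 10.5·33 = 443.5000; (r_i+r_j)·cross = 30.5·443.5000 = 13526.7500
edge 4: (10.5,39.5)→(1.5,39)  cross = 10.5·39 − 1.5·39.5 = 350.2500; (r_i+r_j)·cross = 12·350.2500 = 4203.0000
edge 5: (1.5,39)→(0.5,33)  cross = 1.5·33 − 0.5·39 = 30.0000; (r_i+r_j)·cross = 2·30.0000 = 60.0000
Σcross = 978.5000 → A = |Σcross|/2 = 489.2500 mm²
Σ(r_i+r_j)·cross = 24993.8750 → first moment M = |Σ|/6 = 4165.6458
R_c = M/A = 4165.6458/489.2500 = 8.5144 mm
θ = 227° = 3.961897 rad
V = θ·R_c·A = 3.961897·8.5144·489.2500 = 16503.861 mm³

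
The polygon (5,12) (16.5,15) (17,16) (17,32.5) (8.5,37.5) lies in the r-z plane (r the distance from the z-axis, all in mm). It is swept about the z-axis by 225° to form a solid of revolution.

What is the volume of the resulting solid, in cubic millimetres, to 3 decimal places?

Profile (r,z), 5 vertices: (5,12) (16.5,15) (17,16) (17,32.5) (8.5,37.5)
edge 0: (5,12)→(16.5,15)  cross = 5·15 − 16.5·12 = -123.0000; (r_i+r_j)·cross = 21.5·-123.0000 = -2644.5000
edge 1: (16.5,15)→(17,16)  cross = 16.5·16 − 17·15 = 9.0000; (r_i+r_j)·cross = 33.5·9.0000 = 301.5000
edge 2: (17,16)→(17,32.5)  cross = 17·32.5 − 17·16 = 280.5000; (r_i+r_j)·cross = 34·280.5000 = 9537.0000
edge 3: (17,32.5)→(8.5,37.5)  cross = 17·37.5 − 8.5·32.5 = 361.2500; (r_i+r_j)·cross = 25.5·361.2500 = 9211.8750
edge 4: (8.5,37.5)→(5,12)  cross = 8.5·12 − 5·37.5 = -85.5000; (r_i+r_j)·cross = 13.5·-85.5000 = -1154.2500
Σcross = 442.2500 → A = |Σcross|/2 = 221.1250 mm²
Σ(r_i+r_j)·cross = 15251.6250 → first moment M = |Σ|/6 = 2541.9375
R_c = M/A = 2541.9375/221.1250 = 11.4955 mm
θ = 225° = 3.926991 rad
V = θ·R_c·A = 3.926991·11.4955·221.1250 = 9982.165 mm³

Volume = 9982.165 mm³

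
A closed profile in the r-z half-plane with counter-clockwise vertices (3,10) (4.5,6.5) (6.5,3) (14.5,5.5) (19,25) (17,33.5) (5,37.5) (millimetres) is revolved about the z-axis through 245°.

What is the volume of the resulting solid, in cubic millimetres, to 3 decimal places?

Profile (r,z), 7 vertices: (3,10) (4.5,6.5) (6.5,3) (14.5,5.5) (19,25) (17,33.5) (5,37.5)
edge 0: (3,10)→(4.5,6.5)  cross = 3·6.5 − 4.5·10 = -25.5000; (r_i+r_j)·cross = 7.5·-25.5000 = -191.2500
edge 1: (4.5,6.5)→(6.5,3)  cross = 4.5·3 − 6.5·6.5 = -28.7500; (r_i+r_j)·cross = 11·-28.7500 = -316.2500
edge 2: (6.5,3)→(14.5,5.5)  cross = 6.5·5.5 − 14.5·3 = -7.7500; (r_i+r_j)·cross = 21·-7.7500 = -162.7500
edge 3: (14.5,5.5)→(19,25)  cross = 14.5·25 − 19·5.5 = 258.0000; (r_i+r_j)·cross = 33.5·258.0000 = 8643.0000
edge 4: (19,25)→(17,33.5)  cross = 19·33.5 − 17·25 = 211.5000; (r_i+r_j)·cross = 36·211.5000 = 7614.0000
edge 5: (17,33.5)→(5,37.5)  cross = 17·37.5 − 5·33.5 = 470.0000; (r_i+r_j)·cross = 22·470.0000 = 10340.0000
edge 6: (5,37.5)→(3,10)  cross = 5·10 − 3·37.5 = -62.5000; (r_i+r_j)·cross = 8·-62.5000 = -500.0000
Σcross = 815.0000 → A = |Σcross|/2 = 407.5000 mm²
Σ(r_i+r_j)·cross = 25426.7500 → first moment M = |Σ|/6 = 4237.7917
R_c = M/A = 4237.7917/407.5000 = 10.3995 mm
θ = 245° = 4.276057 rad
V = θ·R_c·A = 4.276057·10.3995·407.5000 = 18121.037 mm³

Volume = 18121.037 mm³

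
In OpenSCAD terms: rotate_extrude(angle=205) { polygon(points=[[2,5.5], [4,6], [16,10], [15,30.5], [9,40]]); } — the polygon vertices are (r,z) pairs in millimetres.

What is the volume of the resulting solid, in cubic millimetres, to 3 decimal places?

Volume = 10002.984 mm³

Profile (r,z), 5 vertices: (2,5.5) (4,6) (16,10) (15,30.5) (9,40)
edge 0: (2,5.5)→(4,6)  cross = 2·6 − 4·5.5 = -10.0000; (r_i+r_j)·cross = 6·-10.0000 = -60.0000
edge 1: (4,6)→(16,10)  cross = 4·10 − 16·6 = -56.0000; (r_i+r_j)·cross = 20·-56.0000 = -1120.0000
edge 2: (16,10)→(15,30.5)  cross = 16·30.5 − 15·10 = 338.0000; (r_i+r_j)·cross = 31·338.0000 = 10478.0000
edge 3: (15,30.5)→(9,40)  cross = 15·40 − 9·30.5 = 325.5000; (r_i+r_j)·cross = 24·325.5000 = 7812.0000
edge 4: (9,40)→(2,5.5)  cross = 9·5.5 − 2·40 = -30.5000; (r_i+r_j)·cross = 11·-30.5000 = -335.5000
Σcross = 567.0000 → A = |Σcross|/2 = 283.5000 mm²
Σ(r_i+r_j)·cross = 16774.5000 → first moment M = |Σ|/6 = 2795.7500
R_c = M/A = 2795.7500/283.5000 = 9.8616 mm
θ = 205° = 3.577925 rad
V = θ·R_c·A = 3.577925·9.8616·283.5000 = 10002.984 mm³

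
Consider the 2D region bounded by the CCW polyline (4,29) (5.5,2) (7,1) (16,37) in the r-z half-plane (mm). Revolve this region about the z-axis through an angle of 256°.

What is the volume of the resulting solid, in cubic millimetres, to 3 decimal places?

Profile (r,z), 4 vertices: (4,29) (5.5,2) (7,1) (16,37)
edge 0: (4,29)→(5.5,2)  cross = 4·2 − 5.5·29 = -151.5000; (r_i+r_j)·cross = 9.5·-151.5000 = -1439.2500
edge 1: (5.5,2)→(7,1)  cross = 5.5·1 − 7·2 = -8.5000; (r_i+r_j)·cross = 12.5·-8.5000 = -106.2500
edge 2: (7,1)→(16,37)  cross = 7·37 − 16·1 = 243.0000; (r_i+r_j)·cross = 23·243.0000 = 5589.0000
edge 3: (16,37)→(4,29)  cross = 16·29 − 4·37 = 316.0000; (r_i+r_j)·cross = 20·316.0000 = 6320.0000
Σcross = 399.0000 → A = |Σcross|/2 = 199.5000 mm²
Σ(r_i+r_j)·cross = 10363.5000 → first moment M = |Σ|/6 = 1727.2500
R_c = M/A = 1727.2500/199.5000 = 8.6579 mm
θ = 256° = 4.468043 rad
V = θ·R_c·A = 4.468043·8.6579·199.5000 = 7717.427 mm³

Volume = 7717.427 mm³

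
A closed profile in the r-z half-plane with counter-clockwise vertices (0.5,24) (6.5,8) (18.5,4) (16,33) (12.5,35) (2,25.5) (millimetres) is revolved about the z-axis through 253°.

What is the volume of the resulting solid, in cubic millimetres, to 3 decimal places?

Volume = 16661.108 mm³

Profile (r,z), 6 vertices: (0.5,24) (6.5,8) (18.5,4) (16,33) (12.5,35) (2,25.5)
edge 0: (0.5,24)→(6.5,8)  cross = 0.5·8 − 6.5·24 = -152.0000; (r_i+r_j)·cross = 7·-152.0000 = -1064.0000
edge 1: (6.5,8)→(18.5,4)  cross = 6.5·4 − 18.5·8 = -122.0000; (r_i+r_j)·cross = 25·-122.0000 = -3050.0000
edge 2: (18.5,4)→(16,33)  cross = 18.5·33 − 16·4 = 546.5000; (r_i+r_j)·cross = 34.5·546.5000 = 18854.2500
edge 3: (16,33)→(12.5,35)  cross = 16·35 − 12.5·33 = 147.5000; (r_i+r_j)·cross = 28.5·147.5000 = 4203.7500
edge 4: (12.5,35)→(2,25.5)  cross = 12.5·25.5 − 2·35 = 248.7500; (r_i+r_j)·cross = 14.5·248.7500 = 3606.8750
edge 5: (2,25.5)→(0.5,24)  cross = 2·24 − 0.5·25.5 = 35.2500; (r_i+r_j)·cross = 2.5·35.2500 = 88.1250
Σcross = 704.0000 → A = |Σcross|/2 = 352.0000 mm²
Σ(r_i+r_j)·cross = 22639.0000 → first moment M = |Σ|/6 = 3773.1667
R_c = M/A = 3773.1667/352.0000 = 10.7192 mm
θ = 253° = 4.415683 rad
V = θ·R_c·A = 4.415683·10.7192·352.0000 = 16661.108 mm³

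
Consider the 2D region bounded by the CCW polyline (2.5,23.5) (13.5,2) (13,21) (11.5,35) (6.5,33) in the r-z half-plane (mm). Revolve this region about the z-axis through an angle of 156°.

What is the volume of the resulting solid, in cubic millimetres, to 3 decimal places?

Profile (r,z), 5 vertices: (2.5,23.5) (13.5,2) (13,21) (11.5,35) (6.5,33)
edge 0: (2.5,23.5)→(13.5,2)  cross = 2.5·2 − 13.5·23.5 = -312.2500; (r_i+r_j)·cross = 16·-312.2500 = -4996.0000
edge 1: (13.5,2)→(13,21)  cross = 13.5·21 − 13·2 = 257.5000; (r_i+r_j)·cross = 26.5·257.5000 = 6823.7500
edge 2: (13,21)→(11.5,35)  cross = 13·35 − 11.5·21 = 213.5000; (r_i+r_j)·cross = 24.5·213.5000 = 5230.7500
edge 3: (11.5,35)→(6.5,33)  cross = 11.5·33 − 6.5·35 = 152.0000; (r_i+r_j)·cross = 18·152.0000 = 2736.0000
edge 4: (6.5,33)→(2.5,23.5)  cross = 6.5·23.5 − 2.5·33 = 70.2500; (r_i+r_j)·cross = 9·70.2500 = 632.2500
Σcross = 381.0000 → A = |Σcross|/2 = 190.5000 mm²
Σ(r_i+r_j)·cross = 10426.7500 → first moment M = |Σ|/6 = 1737.7917
R_c = M/A = 1737.7917/190.5000 = 9.1223 mm
θ = 156° = 2.722714 rad
V = θ·R_c·A = 2.722714·9.1223·190.5000 = 4731.509 mm³

Volume = 4731.509 mm³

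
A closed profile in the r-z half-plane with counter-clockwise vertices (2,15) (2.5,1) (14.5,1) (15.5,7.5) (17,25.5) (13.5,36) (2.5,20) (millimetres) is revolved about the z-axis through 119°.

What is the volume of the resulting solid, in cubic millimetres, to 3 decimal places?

Profile (r,z), 7 vertices: (2,15) (2.5,1) (14.5,1) (15.5,7.5) (17,25.5) (13.5,36) (2.5,20)
edge 0: (2,15)→(2.5,1)  cross = 2·1 − 2.5·15 = -35.5000; (r_i+r_j)·cross = 4.5·-35.5000 = -159.7500
edge 1: (2.5,1)→(14.5,1)  cross = 2.5·1 − 14.5·1 = -12.0000; (r_i+r_j)·cross = 17·-12.0000 = -204.0000
edge 2: (14.5,1)→(15.5,7.5)  cross = 14.5·7.5 − 15.5·1 = 93.2500; (r_i+r_j)·cross = 30·93.2500 = 2797.5000
edge 3: (15.5,7.5)→(17,25.5)  cross = 15.5·25.5 − 17·7.5 = 267.7500; (r_i+r_j)·cross = 32.5·267.7500 = 8701.8750
edge 4: (17,25.5)→(13.5,36)  cross = 17·36 − 13.5·25.5 = 267.7500; (r_i+r_j)·cross = 30.5·267.7500 = 8166.3750
edge 5: (13.5,36)→(2.5,20)  cross = 13.5·20 − 2.5·36 = 180.0000; (r_i+r_j)·cross = 16·180.0000 = 2880.0000
edge 6: (2.5,20)→(2,15)  cross = 2.5·15 − 2·20 = -2.5000; (r_i+r_j)·cross = 4.5·-2.5000 = -11.2500
Σcross = 758.7500 → A = |Σcross|/2 = 379.3750 mm²
Σ(r_i+r_j)·cross = 22170.7500 → first moment M = |Σ|/6 = 3695.1250
R_c = M/A = 3695.1250/379.3750 = 9.7400 mm
θ = 119° = 2.076942 rad
V = θ·R_c·A = 2.076942·9.7400·379.3750 = 7674.560 mm³

Volume = 7674.560 mm³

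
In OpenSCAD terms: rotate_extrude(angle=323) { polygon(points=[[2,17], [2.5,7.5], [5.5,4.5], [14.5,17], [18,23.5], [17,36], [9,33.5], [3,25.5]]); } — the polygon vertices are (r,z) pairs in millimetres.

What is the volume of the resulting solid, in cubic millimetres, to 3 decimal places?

Profile (r,z), 8 vertices: (2,17) (2.5,7.5) (5.5,4.5) (14.5,17) (18,23.5) (17,36) (9,33.5) (3,25.5)
edge 0: (2,17)→(2.5,7.5)  cross = 2·7.5 − 2.5·17 = -27.5000; (r_i+r_j)·cross = 4.5·-27.5000 = -123.7500
edge 1: (2.5,7.5)→(5.5,4.5)  cross = 2.5·4.5 − 5.5·7.5 = -30.0000; (r_i+r_j)·cross = 8·-30.0000 = -240.0000
edge 2: (5.5,4.5)→(14.5,17)  cross = 5.5·17 − 14.5·4.5 = 28.2500; (r_i+r_j)·cross = 20·28.2500 = 565.0000
edge 3: (14.5,17)→(18,23.5)  cross = 14.5·23.5 − 18·17 = 34.7500; (r_i+r_j)·cross = 32.5·34.7500 = 1129.3750
edge 4: (18,23.5)→(17,36)  cross = 18·36 − 17·23.5 = 248.5000; (r_i+r_j)·cross = 35·248.5000 = 8697.5000
edge 5: (17,36)→(9,33.5)  cross = 17·33.5 − 9·36 = 245.5000; (r_i+r_j)·cross = 26·245.5000 = 6383.0000
edge 6: (9,33.5)→(3,25.5)  cross = 9·25.5 − 3·33.5 = 129.0000; (r_i+r_j)·cross = 12·129.0000 = 1548.0000
edge 7: (3,25.5)→(2,17)  cross = 3·17 − 2·25.5 = 0.0000; (r_i+r_j)·cross = 5·0.0000 = 0.0000
Σcross = 628.5000 → A = |Σcross|/2 = 314.2500 mm²
Σ(r_i+r_j)·cross = 17959.1250 → first moment M = |Σ|/6 = 2993.1875
R_c = M/A = 2993.1875/314.2500 = 9.5249 mm
θ = 323° = 5.637413 rad
V = θ·R_c·A = 5.637413·9.5249·314.2500 = 16873.836 mm³

Volume = 16873.836 mm³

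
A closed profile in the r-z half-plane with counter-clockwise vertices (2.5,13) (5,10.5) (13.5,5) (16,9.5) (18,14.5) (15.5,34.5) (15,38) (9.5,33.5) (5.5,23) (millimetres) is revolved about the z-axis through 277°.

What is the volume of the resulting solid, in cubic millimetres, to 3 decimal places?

Profile (r,z), 9 vertices: (2.5,13) (5,10.5) (13.5,5) (16,9.5) (18,14.5) (15.5,34.5) (15,38) (9.5,33.5) (5.5,23)
edge 0: (2.5,13)→(5,10.5)  cross = 2.5·10.5 − 5·13 = -38.7500; (r_i+r_j)·cross = 7.5·-38.7500 = -290.6250
edge 1: (5,10.5)→(13.5,5)  cross = 5·5 − 13.5·10.5 = -116.7500; (r_i+r_j)·cross = 18.5·-116.7500 = -2159.8750
edge 2: (13.5,5)→(16,9.5)  cross = 13.5·9.5 − 16·5 = 48.2500; (r_i+r_j)·cross = 29.5·48.2500 = 1423.3750
edge 3: (16,9.5)→(18,14.5)  cross = 16·14.5 − 18·9.5 = 61.0000; (r_i+r_j)·cross = 34·61.0000 = 2074.0000
edge 4: (18,14.5)→(15.5,34.5)  cross = 18·34.5 − 15.5·14.5 = 396.2500; (r_i+r_j)·cross = 33.5·396.2500 = 13274.3750
edge 5: (15.5,34.5)→(15,38)  cross = 15.5·38 − 15·34.5 = 71.5000; (r_i+r_j)·cross = 30.5·71.5000 = 2180.7500
edge 6: (15,38)→(9.5,33.5)  cross = 15·33.5 − 9.5·38 = 141.5000; (r_i+r_j)·cross = 24.5·141.5000 = 3466.7500
edge 7: (9.5,33.5)→(5.5,23)  cross = 9.5·23 − 5.5·33.5 = 34.2500; (r_i+r_j)·cross = 15·34.2500 = 513.7500
edge 8: (5.5,23)→(2.5,13)  cross = 5.5·13 − 2.5·23 = 14.0000; (r_i+r_j)·cross = 8·14.0000 = 112.0000
Σcross = 611.2500 → A = |Σcross|/2 = 305.6250 mm²
Σ(r_i+r_j)·cross = 20594.5000 → first moment M = |Σ|/6 = 3432.4167
R_c = M/A = 3432.4167/305.6250 = 11.2308 mm
θ = 277° = 4.834562 rad
V = θ·R_c·A = 4.834562·11.2308·305.6250 = 16594.231 mm³

Volume = 16594.231 mm³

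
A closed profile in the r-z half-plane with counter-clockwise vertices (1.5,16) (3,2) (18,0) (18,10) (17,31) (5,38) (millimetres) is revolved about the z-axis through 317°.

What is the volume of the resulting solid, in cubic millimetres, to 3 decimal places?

Profile (r,z), 6 vertices: (1.5,16) (3,2) (18,0) (18,10) (17,31) (5,38)
edge 0: (1.5,16)→(3,2)  cross = 1.5·2 − 3·16 = -45.0000; (r_i+r_j)·cross = 4.5·-45.0000 = -202.5000
edge 1: (3,2)→(18,0)  cross = 3·0 − 18·2 = -36.0000; (r_i+r_j)·cross = 21·-36.0000 = -756.0000
edge 2: (18,0)→(18,10)  cross = 18·10 − 18·0 = 180.0000; (r_i+r_j)·cross = 36·180.0000 = 6480.0000
edge 3: (18,10)→(17,31)  cross = 18·31 − 17·10 = 388.0000; (r_i+r_j)·cross = 35·388.0000 = 13580.0000
edge 4: (17,31)→(5,38)  cross = 17·38 − 5·31 = 491.0000; (r_i+r_j)·cross = 22·491.0000 = 10802.0000
edge 5: (5,38)→(1.5,16)  cross = 5·16 − 1.5·38 = 23.0000; (r_i+r_j)·cross = 6.5·23.0000 = 149.5000
Σcross = 1001.0000 → A = |Σcross|/2 = 500.5000 mm²
Σ(r_i+r_j)·cross = 30053.0000 → first moment M = |Σ|/6 = 5008.8333
R_c = M/A = 5008.8333/500.5000 = 10.0077 mm
θ = 317° = 5.532694 rad
V = θ·R_c·A = 5.532694·10.0077·500.5000 = 27712.341 mm³

Volume = 27712.341 mm³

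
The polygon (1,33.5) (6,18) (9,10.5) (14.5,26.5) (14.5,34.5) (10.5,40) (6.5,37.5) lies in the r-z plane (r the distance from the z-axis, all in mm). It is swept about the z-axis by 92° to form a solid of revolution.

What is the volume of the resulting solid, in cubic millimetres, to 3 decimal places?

Volume = 3129.582 mm³

Profile (r,z), 7 vertices: (1,33.5) (6,18) (9,10.5) (14.5,26.5) (14.5,34.5) (10.5,40) (6.5,37.5)
edge 0: (1,33.5)→(6,18)  cross = 1·18 − 6·33.5 = -183.0000; (r_i+r_j)·cross = 7·-183.0000 = -1281.0000
edge 1: (6,18)→(9,10.5)  cross = 6·10.5 − 9·18 = -99.0000; (r_i+r_j)·cross = 15·-99.0000 = -1485.0000
edge 2: (9,10.5)→(14.5,26.5)  cross = 9·26.5 − 14.5·10.5 = 86.2500; (r_i+r_j)·cross = 23.5·86.2500 = 2026.8750
edge 3: (14.5,26.5)→(14.5,34.5)  cross = 14.5·34.5 − 14.5·26.5 = 116.0000; (r_i+r_j)·cross = 29·116.0000 = 3364.0000
edge 4: (14.5,34.5)→(10.5,40)  cross = 14.5·40 − 10.5·34.5 = 217.7500; (r_i+r_j)·cross = 25·217.7500 = 5443.7500
edge 5: (10.5,40)→(6.5,37.5)  cross = 10.5·37.5 − 6.5·40 = 133.7500; (r_i+r_j)·cross = 17·133.7500 = 2273.7500
edge 6: (6.5,37.5)→(1,33.5)  cross = 6.5·33.5 − 1·37.5 = 180.2500; (r_i+r_j)·cross = 7.5·180.2500 = 1351.8750
Σcross = 452.0000 → A = |Σcross|/2 = 226.0000 mm²
Σ(r_i+r_j)·cross = 11694.2500 → first moment M = |Σ|/6 = 1949.0417
R_c = M/A = 1949.0417/226.0000 = 8.6241 mm
θ = 92° = 1.605703 rad
V = θ·R_c·A = 1.605703·8.6241·226.0000 = 3129.582 mm³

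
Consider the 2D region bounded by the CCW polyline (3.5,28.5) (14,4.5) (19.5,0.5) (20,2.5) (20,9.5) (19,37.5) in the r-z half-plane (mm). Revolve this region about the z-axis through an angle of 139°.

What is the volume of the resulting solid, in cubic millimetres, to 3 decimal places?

Volume = 11790.296 mm³

Profile (r,z), 6 vertices: (3.5,28.5) (14,4.5) (19.5,0.5) (20,2.5) (20,9.5) (19,37.5)
edge 0: (3.5,28.5)→(14,4.5)  cross = 3.5·4.5 − 14·28.5 = -383.2500; (r_i+r_j)·cross = 17.5·-383.2500 = -6706.8750
edge 1: (14,4.5)→(19.5,0.5)  cross = 14·0.5 − 19.5·4.5 = -80.7500; (r_i+r_j)·cross = 33.5·-80.7500 = -2705.1250
edge 2: (19.5,0.5)→(20,2.5)  cross = 19.5·2.5 − 20·0.5 = 38.7500; (r_i+r_j)·cross = 39.5·38.7500 = 1530.6250
edge 3: (20,2.5)→(20,9.5)  cross = 20·9.5 − 20·2.5 = 140.0000; (r_i+r_j)·cross = 40·140.0000 = 5600.0000
edge 4: (20,9.5)→(19,37.5)  cross = 20·37.5 − 19·9.5 = 569.5000; (r_i+r_j)·cross = 39·569.5000 = 22210.5000
edge 5: (19,37.5)→(3.5,28.5)  cross = 19·28.5 − 3.5·37.5 = 410.2500; (r_i+r_j)·cross = 22.5·410.2500 = 9230.6250
Σcross = 694.5000 → A = |Σcross|/2 = 347.2500 mm²
Σ(r_i+r_j)·cross = 29159.7500 → first moment M = |Σ|/6 = 4859.9583
R_c = M/A = 4859.9583/347.2500 = 13.9956 mm
θ = 139° = 2.426008 rad
V = θ·R_c·A = 2.426008·13.9956·347.2500 = 11790.296 mm³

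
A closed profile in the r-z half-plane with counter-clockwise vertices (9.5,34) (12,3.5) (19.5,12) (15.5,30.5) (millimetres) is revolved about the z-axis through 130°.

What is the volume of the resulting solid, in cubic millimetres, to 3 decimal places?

Volume = 5508.390 mm³

Profile (r,z), 4 vertices: (9.5,34) (12,3.5) (19.5,12) (15.5,30.5)
edge 0: (9.5,34)→(12,3.5)  cross = 9.5·3.5 − 12·34 = -374.7500; (r_i+r_j)·cross = 21.5·-374.7500 = -8057.1250
edge 1: (12,3.5)→(19.5,12)  cross = 12·12 − 19.5·3.5 = 75.7500; (r_i+r_j)·cross = 31.5·75.7500 = 2386.1250
edge 2: (19.5,12)→(15.5,30.5)  cross = 19.5·30.5 − 15.5·12 = 408.7500; (r_i+r_j)·cross = 35·408.7500 = 14306.2500
edge 3: (15.5,30.5)→(9.5,34)  cross = 15.5·34 − 9.5·30.5 = 237.2500; (r_i+r_j)·cross = 25·237.2500 = 5931.2500
Σcross = 347.0000 → A = |Σcross|/2 = 173.5000 mm²
Σ(r_i+r_j)·cross = 14566.5000 → first moment M = |Σ|/6 = 2427.7500
R_c = M/A = 2427.7500/173.5000 = 13.9928 mm
θ = 130° = 2.268928 rad
V = θ·R_c·A = 2.268928·13.9928·173.5000 = 5508.390 mm³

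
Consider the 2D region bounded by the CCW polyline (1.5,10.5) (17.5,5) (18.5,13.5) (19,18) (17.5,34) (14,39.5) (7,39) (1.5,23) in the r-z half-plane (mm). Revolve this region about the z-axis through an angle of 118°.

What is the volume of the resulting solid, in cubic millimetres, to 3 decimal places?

Volume = 10308.212 mm³

Profile (r,z), 8 vertices: (1.5,10.5) (17.5,5) (18.5,13.5) (19,18) (17.5,34) (14,39.5) (7,39) (1.5,23)
edge 0: (1.5,10.5)→(17.5,5)  cross = 1.5·5 − 17.5·10.5 = -176.2500; (r_i+r_j)·cross = 19·-176.2500 = -3348.7500
edge 1: (17.5,5)→(18.5,13.5)  cross = 17.5·13.5 − 18.5·5 = 143.7500; (r_i+r_j)·cross = 36·143.7500 = 5175.0000
edge 2: (18.5,13.5)→(19,18)  cross = 18.5·18 − 19·13.5 = 76.5000; (r_i+r_j)·cross = 37.5·76.5000 = 2868.7500
edge 3: (19,18)→(17.5,34)  cross = 19·34 − 17.5·18 = 331.0000; (r_i+r_j)·cross = 36.5·331.0000 = 12081.5000
edge 4: (17.5,34)→(14,39.5)  cross = 17.5·39.5 − 14·34 = 215.2500; (r_i+r_j)·cross = 31.5·215.2500 = 6780.3750
edge 5: (14,39.5)→(7,39)  cross = 14·39 − 7·39.5 = 269.5000; (r_i+r_j)·cross = 21·269.5000 = 5659.5000
edge 6: (7,39)→(1.5,23)  cross = 7·23 − 1.5·39 = 102.5000; (r_i+r_j)·cross = 8.5·102.5000 = 871.2500
edge 7: (1.5,23)→(1.5,10.5)  cross = 1.5·10.5 − 1.5·23 = -18.7500; (r_i+r_j)·cross = 3·-18.7500 = -56.2500
Σcross = 943.5000 → A = |Σcross|/2 = 471.7500 mm²
Σ(r_i+r_j)·cross = 30031.3750 → first moment M = |Σ|/6 = 5005.2292
R_c = M/A = 5005.2292/471.7500 = 10.6099 mm
θ = 118° = 2.059489 rad
V = θ·R_c·A = 2.059489·10.6099·471.7500 = 10308.212 mm³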